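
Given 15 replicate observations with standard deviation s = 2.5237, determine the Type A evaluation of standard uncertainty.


u_A = s / sqrt(n)
u_A = 2.5237 / sqrt(15)
u_A = 2.5237 / 3.8729833
u_A = 0.6516

0.6516


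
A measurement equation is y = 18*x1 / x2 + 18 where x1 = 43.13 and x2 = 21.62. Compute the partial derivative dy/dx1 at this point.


y = 18*x1 / x2 + 18
dy/dx1 = 18/x2
Evaluate at x2 = 21.62: c1 = 18 / 21.62
c1 = 0.8326

0.8326


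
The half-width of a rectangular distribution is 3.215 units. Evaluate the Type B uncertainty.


u_B = half_width / sqrt(3)
u_B = 3.215 / 1.7320508
u_B = 1.8562

1.8562


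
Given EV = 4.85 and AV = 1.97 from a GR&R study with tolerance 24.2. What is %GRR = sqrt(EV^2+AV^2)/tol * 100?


GRR = sqrt(EV^2 + AV^2) = sqrt(4.85^2 + 1.97^2) = 5.2348257
%GRR = GRR / tol * 100 = 5.2348257 / 24.2 * 100
%GRR = 21.6315

21.6315


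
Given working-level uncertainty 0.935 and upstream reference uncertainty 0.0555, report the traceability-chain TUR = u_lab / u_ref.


TUR = u_lab / u_ref
= 0.935 / 0.0555
= 16.8468

16.8468


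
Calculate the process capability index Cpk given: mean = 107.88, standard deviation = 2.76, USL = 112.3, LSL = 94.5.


Cpu = (USL - mean) / (3*sigma) = (112.3 - 107.88) / (3*2.76) = 0.5338
Cpl = (mean - LSL) / (3*sigma) = (107.88 - 94.5) / (3*2.76) = 1.6159
Cpk = min(Cpu, Cpl) = 0.5338

0.5338


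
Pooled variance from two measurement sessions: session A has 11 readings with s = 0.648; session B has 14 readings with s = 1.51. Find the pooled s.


s_p = sqrt(((n1-1)*s1^2 + (n2-1)*s2^2) / (n1+n2-2))
numerator = (11-1)*0.648^2 + (14-1)*1.51^2 = 4.19904 + 29.6413 = 33.84034
denominator = 11 + 14 - 2 = 23
s_p^2 = 33.84034 / 23 = 1.4713191
s_p = sqrt(1.4713191) = 1.2130

1.2130


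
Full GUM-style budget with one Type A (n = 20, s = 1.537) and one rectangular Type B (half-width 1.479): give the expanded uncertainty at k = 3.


u_A = s / sqrt(n) = 1.537 / sqrt(20) = 0.34368365
u_B = half_width / sqrt(3) = 1.479 / sqrt(3) = 0.85390105
uc = sqrt(u_A^2 + u_B^2) = sqrt(0.34368365^2 + 0.85390105^2) = 0.92047024
U = k * uc = 3 * 0.92047024
U = 2.7614

2.7614


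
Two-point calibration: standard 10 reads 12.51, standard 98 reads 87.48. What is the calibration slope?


slope = (y2 - y1) / (x2 - x1)
= (87.48 - 12.51) / (98 - 10)
= 74.9700 / 88
= 0.8519

0.8519


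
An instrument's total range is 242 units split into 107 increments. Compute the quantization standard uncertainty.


resolution = range / divisions
resolution = 242 / 107 = 2.2616822
u_res = resolution / (2*sqrt(3))
u_res = 2.2616822 / 3.4641016
u_res = 0.6529

0.6529


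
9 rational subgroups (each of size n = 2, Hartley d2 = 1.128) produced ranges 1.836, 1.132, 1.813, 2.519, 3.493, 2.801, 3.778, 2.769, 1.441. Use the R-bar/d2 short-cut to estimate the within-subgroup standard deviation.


R_bar = (1.836 + 1.132 + 1.813 + 2.519 + 3.493 + 2.801 + 3.778 + 2.769 + 1.441) / 9
R_bar = 21.582 / 9 = 2.398
sigma_hat = R_bar / d2 = 2.398 / 1.128 = 2.1259

2.1259


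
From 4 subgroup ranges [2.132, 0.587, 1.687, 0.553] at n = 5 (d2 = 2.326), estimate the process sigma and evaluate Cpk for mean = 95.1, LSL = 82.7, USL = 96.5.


R_bar = (2.132 + 0.587 + 1.687 + 0.553) / 4 = 1.23975
sigma = R_bar / d2 = 1.23975 / 2.326 = 0.53299656
Cp = (USL - LSL)/(6*sigma) = (96.5 - 82.7)/(6*0.53299656) = 4.3152
Cpu = (96.5 - 95.1)/(3*0.53299656) = 0.8756
Cpl = (95.1 - 82.7)/(3*0.53299656) = 7.7549
Cpk = min(Cpu, Cpl) = 0.8756

0.8756


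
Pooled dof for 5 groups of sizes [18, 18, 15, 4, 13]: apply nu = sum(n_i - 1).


nu = sum_i (n_i - 1)
nu = ((18 - 1) + (18 - 1) + (15 - 1) + (4 - 1) + (13 - 1))
nu = 17 + 17 + 14 + 3 + 12
nu = 63

63


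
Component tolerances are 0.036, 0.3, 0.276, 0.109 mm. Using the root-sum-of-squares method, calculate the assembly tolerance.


RSS = sqrt(0.036^2 + 0.3^2 + 0.276^2 + 0.109^2)
= sqrt(0.179353)
= 0.4235

0.4235


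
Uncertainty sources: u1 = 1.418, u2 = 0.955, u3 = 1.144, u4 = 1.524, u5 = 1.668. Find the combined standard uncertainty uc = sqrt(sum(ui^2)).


uc = sqrt(1.418^2 + 0.955^2 + 1.144^2 + 1.524^2 + 1.668^2)
uc = sqrt(9.336285)
uc = 3.0555

3.0555


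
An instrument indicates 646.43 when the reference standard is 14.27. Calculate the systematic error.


Systematic error = measured - true
= 646.43 - 14.27
= 632.1600

632.1600


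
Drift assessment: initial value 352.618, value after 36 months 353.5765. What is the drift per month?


rate = (v2 - v1) / months
= (353.5765 - 352.618) / 36
= 0.9585 / 36
= 0.0266

0.0266


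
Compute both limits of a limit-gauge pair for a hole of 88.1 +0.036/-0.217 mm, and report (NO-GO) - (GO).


GO = nominal - lower_tol (smallest hole = maximum material condition)
GO = 88.1 - 0.217 = 87.883
NO-GO = nominal + upper_tol (largest hole = least material condition)
NO-GO = 88.1 + 0.036 = 88.136
spread = NO-GO - GO = 88.136 - 87.883 = 0.2530

0.2530


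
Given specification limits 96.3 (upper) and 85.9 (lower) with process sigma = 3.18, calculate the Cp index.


Cp = (USL - LSL) / (6 * sigma)
= (96.3 - 85.9) / (6 * 3.18)
= 10.4000 / 19.0800
= 0.5451

0.5451


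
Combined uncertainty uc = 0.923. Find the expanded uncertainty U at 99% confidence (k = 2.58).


U = k * uc
U = 2.58 * 0.923
U = 2.3813

2.3813


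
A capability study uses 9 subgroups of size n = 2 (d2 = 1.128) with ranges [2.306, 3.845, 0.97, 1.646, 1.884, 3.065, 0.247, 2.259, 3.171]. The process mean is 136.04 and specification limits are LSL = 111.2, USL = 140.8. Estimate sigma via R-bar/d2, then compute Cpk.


R_bar = (2.306 + 3.845 + 0.97 + 1.646 + 1.884 + 3.065 + 0.247 + 2.259 + 3.171) / 9 = 2.1547778
sigma = R_bar / d2 = 2.1547778 / 1.128 = 1.910264
Cp = (USL - LSL)/(6*sigma) = (140.8 - 111.2)/(6*1.910264) = 2.5825
Cpu = (140.8 - 136.04)/(3*1.910264) = 0.8306
Cpl = (136.04 - 111.2)/(3*1.910264) = 4.3345
Cpk = min(Cpu, Cpl) = 0.8306

0.8306


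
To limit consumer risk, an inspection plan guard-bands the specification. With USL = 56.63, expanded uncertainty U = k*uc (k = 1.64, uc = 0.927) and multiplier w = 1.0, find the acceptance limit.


U = k * uc = 1.64 * 0.927 = 1.52028
guard band g = w * U = 1.0 * 1.52028 = 1.52028
AL = USL - g = 56.63 - 1.52028
AL = 55.1097

55.1097


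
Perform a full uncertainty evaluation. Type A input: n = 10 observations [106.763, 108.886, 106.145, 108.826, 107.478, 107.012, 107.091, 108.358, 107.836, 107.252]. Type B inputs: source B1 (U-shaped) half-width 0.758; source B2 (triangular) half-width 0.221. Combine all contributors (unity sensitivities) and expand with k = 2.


mean = (106.763 + 108.886 + 106.145 + 108.826 + 107.478 + 107.012 + 107.091 + 108.358 + 107.836 + 107.252) / 10 = 107.5647
s = sqrt(sum((x - mean)^2)/(n-1)) = 0.90265523
u_A = s / sqrt(n) = 0.90265523 / sqrt(10) = 0.28544465
u_B1 = 0.758 / sqrt(2) = 0.53598694
u_B2 = 0.221 / sqrt(6) = 0.090222872
uc = sqrt(0.28544465^2 + 0.53598694^2 + 0.090222872^2) = 0.61392248
U = k * uc = 2 * 0.61392248
U = 1.2278

1.2278


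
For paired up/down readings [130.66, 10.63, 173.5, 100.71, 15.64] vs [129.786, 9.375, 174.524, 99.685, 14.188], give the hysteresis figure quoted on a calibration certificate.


|130.66 - 129.786| = 0.8740
|10.63 - 9.375| = 1.2550
|173.5 - 174.524| = 1.0240
|100.71 - 99.685| = 1.0250
|15.64 - 14.188| = 1.4520
hysteresis = max(diffs) = 1.4520

1.4520


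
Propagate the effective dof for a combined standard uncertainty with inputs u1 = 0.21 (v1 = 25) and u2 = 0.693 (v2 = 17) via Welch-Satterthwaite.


uc = sqrt(u1^2 + u2^2) = sqrt(0.21^2 + 0.693^2) = 0.72411947
v_eff = uc^4 / (u1^4/v1 + u2^4/v2)
= 0.72411947^4 / (0.21^4/25 + 0.693^4/17)
= 0.27494188 / 0.013644798
v_eff = 20.1499

20.1499


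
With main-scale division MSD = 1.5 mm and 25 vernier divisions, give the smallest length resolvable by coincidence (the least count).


LC = MSD / n_div
= 1.5 / 25
= 0.0600

0.0600


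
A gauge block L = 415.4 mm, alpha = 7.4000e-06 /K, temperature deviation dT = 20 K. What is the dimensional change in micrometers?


dL = L * alpha * dT
= 415.4 * 7.4000e-06 * 20
= 0.0614792 mm
dL_um = 0.0614792 * 1000 = 61.4792 um

61.4792


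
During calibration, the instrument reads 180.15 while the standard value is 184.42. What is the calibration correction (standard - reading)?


Correction = standard - reading
= 184.42 - 180.15
= 4.2700

4.2700


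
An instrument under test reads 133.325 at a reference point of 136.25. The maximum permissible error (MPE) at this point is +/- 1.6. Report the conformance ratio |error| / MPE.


e = indication - reference = 133.325 - 136.25 = -2.9250
|e| = 2.9250
ratio = |e| / MPE = 2.9250 / 1.6
ratio = 1.8281

1.8281


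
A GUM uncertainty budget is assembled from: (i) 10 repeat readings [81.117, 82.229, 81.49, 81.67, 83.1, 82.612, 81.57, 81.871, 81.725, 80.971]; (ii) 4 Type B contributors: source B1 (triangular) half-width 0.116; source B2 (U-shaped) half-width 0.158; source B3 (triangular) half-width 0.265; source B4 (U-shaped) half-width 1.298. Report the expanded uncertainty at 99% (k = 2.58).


mean = (81.117 + 82.229 + 81.49 + 81.67 + 83.1 + 82.612 + 81.57 + 81.871 + 81.725 + 80.971) / 10 = 81.8355
s = sqrt(sum((x - mean)^2)/(n-1)) = 0.65413883
u_A = s / sqrt(n) = 0.65413883 / sqrt(10) = 0.20685686
u_B1 = 0.116 / sqrt(6) = 0.047356802
u_B2 = 0.158 / sqrt(2) = 0.11172287
u_B3 = 0.265 / sqrt(6) = 0.1081858
u_B4 = 1.298 / sqrt(2) = 0.9178246
uc = sqrt(0.20685686^2 + 0.047356802^2 + 0.11172287^2 + 0.1081858^2 + 0.9178246^2) = 0.95478824
U = k * uc = 2.58 * 0.95478824
U = 2.4634

2.4634


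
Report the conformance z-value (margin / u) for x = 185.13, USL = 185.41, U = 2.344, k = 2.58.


u = U / k = 2.344 / 2.58 = 0.90852713
margin = |USL - x| = |185.41 - 185.13| = 0.28
z = margin / u = 0.28 / 0.90852713
z = 0.3082

0.3082


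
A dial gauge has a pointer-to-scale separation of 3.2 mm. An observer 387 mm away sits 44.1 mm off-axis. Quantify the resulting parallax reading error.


error = h * offset / d
= 3.2 * 44.1 / 387
= 0.3647

0.3647


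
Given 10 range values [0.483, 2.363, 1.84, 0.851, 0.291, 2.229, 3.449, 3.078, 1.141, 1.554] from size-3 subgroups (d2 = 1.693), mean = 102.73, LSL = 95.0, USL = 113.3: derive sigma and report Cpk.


R_bar = (0.483 + 2.363 + 1.84 + 0.851 + 0.291 + 2.229 + 3.449 + 3.078 + 1.141 + 1.554) / 10 = 1.7279
sigma = R_bar / d2 = 1.7279 / 1.693 = 1.0206143
Cp = (USL - LSL)/(6*sigma) = (113.3 - 95.0)/(6*1.0206143) = 2.9884
Cpu = (113.3 - 102.73)/(3*1.0206143) = 3.4522
Cpl = (102.73 - 95.0)/(3*1.0206143) = 2.5246
Cpk = min(Cpu, Cpl) = 2.5246

2.5246


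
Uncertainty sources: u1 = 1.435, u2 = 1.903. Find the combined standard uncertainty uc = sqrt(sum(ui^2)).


uc = sqrt(1.435^2 + 1.903^2)
uc = sqrt(5.680634)
uc = 2.3834

2.3834


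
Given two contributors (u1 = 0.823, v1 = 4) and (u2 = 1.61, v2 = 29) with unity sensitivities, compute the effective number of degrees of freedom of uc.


uc = sqrt(u1^2 + u2^2) = sqrt(0.823^2 + 1.61^2) = 1.8081562
v_eff = uc^4 / (u1^4/v1 + u2^4/v2)
= 1.8081562^4 / (0.823^4/4 + 1.61^4/29)
= 10.689165 / 0.34638269
v_eff = 30.8594

30.8594


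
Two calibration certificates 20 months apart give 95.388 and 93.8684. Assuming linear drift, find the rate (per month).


rate = (v2 - v1) / months
= (93.8684 - 95.388) / 20
= -1.5196 / 20
= -0.0760

-0.0760


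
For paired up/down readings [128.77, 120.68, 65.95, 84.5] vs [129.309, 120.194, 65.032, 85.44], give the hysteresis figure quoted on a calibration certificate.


|128.77 - 129.309| = 0.5390
|120.68 - 120.194| = 0.4860
|65.95 - 65.032| = 0.9180
|84.5 - 85.44| = 0.9400
hysteresis = max(diffs) = 0.9400

0.9400


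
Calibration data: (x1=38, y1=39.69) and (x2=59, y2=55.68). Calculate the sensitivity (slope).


slope = (y2 - y1) / (x2 - x1)
= (55.68 - 39.69) / (59 - 38)
= 15.9900 / 21
= 0.7614

0.7614


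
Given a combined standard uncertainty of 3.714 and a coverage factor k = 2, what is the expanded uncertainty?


U = k * uc
U = 2 * 3.714
U = 7.4280

7.4280


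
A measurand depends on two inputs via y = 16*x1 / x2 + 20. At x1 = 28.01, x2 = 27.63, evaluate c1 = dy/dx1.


y = 16*x1 / x2 + 20
dy/dx1 = 16/x2
Evaluate at x2 = 27.63: c1 = 16 / 27.63
c1 = 0.5791

0.5791


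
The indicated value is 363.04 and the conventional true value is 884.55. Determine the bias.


Systematic error = measured - true
= 363.04 - 884.55
= -521.5100

-521.5100


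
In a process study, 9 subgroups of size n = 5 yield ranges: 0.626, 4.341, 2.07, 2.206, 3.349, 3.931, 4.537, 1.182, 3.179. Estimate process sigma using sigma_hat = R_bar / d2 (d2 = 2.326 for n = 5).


R_bar = (0.626 + 4.341 + 2.07 + 2.206 + 3.349 + 3.931 + 4.537 + 1.182 + 3.179) / 9
R_bar = 25.421 / 9 = 2.8245556
sigma_hat = R_bar / d2 = 2.8245556 / 2.326 = 1.2143

1.2143


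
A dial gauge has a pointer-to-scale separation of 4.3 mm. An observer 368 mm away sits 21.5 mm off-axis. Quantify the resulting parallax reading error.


error = h * offset / d
= 4.3 * 21.5 / 368
= 0.2512

0.2512


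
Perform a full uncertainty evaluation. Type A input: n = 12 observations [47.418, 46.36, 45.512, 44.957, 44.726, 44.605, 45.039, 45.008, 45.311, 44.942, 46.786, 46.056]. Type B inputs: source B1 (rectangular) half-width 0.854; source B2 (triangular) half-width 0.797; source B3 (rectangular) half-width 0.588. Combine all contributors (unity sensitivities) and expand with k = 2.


mean = (47.418 + 46.36 + 45.512 + 44.957 + 44.726 + 44.605 + 45.039 + 45.008 + 45.311 + 44.942 + 46.786 + 46.056) / 12 = 45.56
s = sqrt(sum((x - mean)^2)/(n-1)) = 0.89619499
u_A = s / sqrt(n) = 0.89619499 / sqrt(12) = 0.25870921
u_B1 = 0.854 / sqrt(3) = 0.49305713
u_B2 = 0.797 / sqrt(6) = 0.32537389
u_B3 = 0.588 / sqrt(3) = 0.33948196
uc = sqrt(0.25870921^2 + 0.49305713^2 + 0.32537389^2 + 0.33948196^2) = 0.72880173
U = k * uc = 2 * 0.72880173
U = 1.4576

1.4576


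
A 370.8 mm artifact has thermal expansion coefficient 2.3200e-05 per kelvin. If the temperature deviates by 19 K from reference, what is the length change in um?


dL = L * alpha * dT
= 370.8 * 2.3200e-05 * 19
= 0.1634486 mm
dL_um = 0.1634486 * 1000 = 163.4486 um

163.4486


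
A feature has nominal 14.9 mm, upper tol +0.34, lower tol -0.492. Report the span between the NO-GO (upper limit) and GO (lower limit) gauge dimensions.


GO = nominal - lower_tol (smallest hole = maximum material condition)
GO = 14.9 - 0.492 = 14.408
NO-GO = nominal + upper_tol (largest hole = least material condition)
NO-GO = 14.9 + 0.34 = 15.24
spread = NO-GO - GO = 15.24 - 14.408 = 0.8320

0.8320


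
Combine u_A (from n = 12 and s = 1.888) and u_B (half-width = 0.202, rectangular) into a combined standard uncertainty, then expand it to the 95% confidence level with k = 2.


u_A = s / sqrt(n) = 1.888 / sqrt(12) = 0.54501865
u_B = half_width / sqrt(3) = 0.202 / sqrt(3) = 0.11662475
uc = sqrt(u_A^2 + u_B^2) = sqrt(0.54501865^2 + 0.11662475^2) = 0.55735685
U = k * uc = 2 * 0.55735685
U = 1.1147

1.1147


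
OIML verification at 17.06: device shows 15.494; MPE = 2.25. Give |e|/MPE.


e = indication - reference = 15.494 - 17.06 = -1.5660
|e| = 1.5660
ratio = |e| / MPE = 1.5660 / 2.25
ratio = 0.6960

0.6960


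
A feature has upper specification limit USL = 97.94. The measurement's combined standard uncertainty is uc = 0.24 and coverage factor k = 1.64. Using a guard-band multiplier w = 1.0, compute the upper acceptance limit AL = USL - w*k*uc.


U = k * uc = 1.64 * 0.24 = 0.3936
guard band g = w * U = 1.0 * 0.3936 = 0.3936
AL = USL - g = 97.94 - 0.3936
AL = 97.5464

97.5464


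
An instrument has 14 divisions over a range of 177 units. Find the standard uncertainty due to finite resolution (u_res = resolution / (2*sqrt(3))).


resolution = range / divisions
resolution = 177 / 14 = 12.642857
u_res = resolution / (2*sqrt(3))
u_res = 12.642857 / 3.4641016
u_res = 3.6497

3.6497


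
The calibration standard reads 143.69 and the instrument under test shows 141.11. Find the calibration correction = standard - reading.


Correction = standard - reading
= 143.69 - 141.11
= 2.5800

2.5800


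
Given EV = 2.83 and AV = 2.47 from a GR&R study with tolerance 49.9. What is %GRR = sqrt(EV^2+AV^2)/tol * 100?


GRR = sqrt(EV^2 + AV^2) = sqrt(2.83^2 + 2.47^2) = 3.7563014
%GRR = GRR / tol * 100 = 3.7563014 / 49.9 * 100
%GRR = 7.5277

7.5277


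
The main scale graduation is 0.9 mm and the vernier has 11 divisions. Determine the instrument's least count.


LC = MSD / n_div
= 0.9 / 11
= 0.0818

0.0818


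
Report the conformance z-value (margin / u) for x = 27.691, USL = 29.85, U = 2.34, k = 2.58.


u = U / k = 2.34 / 2.58 = 0.90697674
margin = |USL - x| = |29.85 - 27.691| = 2.159
z = margin / u = 2.159 / 0.90697674
z = 2.3804

2.3804


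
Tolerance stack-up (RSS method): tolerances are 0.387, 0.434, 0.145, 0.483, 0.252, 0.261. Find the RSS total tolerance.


RSS = sqrt(0.387^2 + 0.434^2 + 0.145^2 + 0.483^2 + 0.252^2 + 0.261^2)
= sqrt(0.724064)
= 0.8509

0.8509


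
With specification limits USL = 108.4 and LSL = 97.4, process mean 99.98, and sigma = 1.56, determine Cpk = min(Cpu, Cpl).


Cpu = (USL - mean) / (3*sigma) = (108.4 - 99.98) / (3*1.56) = 1.7991
Cpl = (mean - LSL) / (3*sigma) = (99.98 - 97.4) / (3*1.56) = 0.5513
Cpk = min(Cpu, Cpl) = 0.5513

0.5513


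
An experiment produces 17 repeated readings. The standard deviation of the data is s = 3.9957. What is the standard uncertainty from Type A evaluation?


u_A = s / sqrt(n)
u_A = 3.9957 / sqrt(17)
u_A = 3.9957 / 4.1231056
u_A = 0.9691

0.9691


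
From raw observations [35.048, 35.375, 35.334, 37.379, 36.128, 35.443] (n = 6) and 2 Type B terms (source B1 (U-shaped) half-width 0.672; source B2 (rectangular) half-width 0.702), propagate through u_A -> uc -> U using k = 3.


mean = (35.048 + 35.375 + 35.334 + 37.379 + 36.128 + 35.443) / 6 = 35.7845
s = sqrt(sum((x - mean)^2)/(n-1)) = 0.85908294
u_A = s / sqrt(n) = 0.85908294 / sqrt(6) = 0.35071914
u_B1 = 0.672 / sqrt(2) = 0.47517576
u_B2 = 0.702 / sqrt(3) = 0.40529989
uc = sqrt(0.35071914^2 + 0.47517576^2 + 0.40529989^2) = 0.7162848
U = k * uc = 3 * 0.7162848
U = 2.1489

2.1489


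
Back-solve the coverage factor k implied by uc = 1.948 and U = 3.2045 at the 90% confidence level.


k = U / uc
k = 3.2045 / 1.948
k = 1.645

1.645


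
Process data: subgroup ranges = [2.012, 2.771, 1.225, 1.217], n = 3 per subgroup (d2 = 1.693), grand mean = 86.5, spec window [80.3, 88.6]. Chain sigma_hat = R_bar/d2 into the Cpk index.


R_bar = (2.012 + 2.771 + 1.225 + 1.217) / 4 = 1.80625
sigma = R_bar / d2 = 1.80625 / 1.693 = 1.0668931
Cp = (USL - LSL)/(6*sigma) = (88.6 - 80.3)/(6*1.0668931) = 1.2966
Cpu = (88.6 - 86.5)/(3*1.0668931) = 0.6561
Cpl = (86.5 - 80.3)/(3*1.0668931) = 1.9371
Cpk = min(Cpu, Cpl) = 0.6561

0.6561


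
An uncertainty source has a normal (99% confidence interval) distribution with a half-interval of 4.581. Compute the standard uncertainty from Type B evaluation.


u_B = half_width / 2.576
u_B = 4.581 / 2.576
u_B = 1.7783

1.7783


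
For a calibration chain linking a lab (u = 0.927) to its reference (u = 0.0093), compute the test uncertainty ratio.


TUR = u_lab / u_ref
= 0.927 / 0.0093
= 99.6774

99.6774


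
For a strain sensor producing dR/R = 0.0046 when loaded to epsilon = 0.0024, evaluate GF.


GF = (dR/R) / epsilon
= 0.0046 / 0.0024
= 1.9167

1.9167


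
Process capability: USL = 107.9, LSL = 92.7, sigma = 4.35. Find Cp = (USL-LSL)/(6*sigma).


Cp = (USL - LSL) / (6 * sigma)
= (107.9 - 92.7) / (6 * 4.35)
= 15.2000 / 26.1000
= 0.5824

0.5824


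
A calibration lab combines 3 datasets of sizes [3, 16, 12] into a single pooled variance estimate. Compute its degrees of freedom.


nu = sum_i (n_i - 1)
nu = ((3 - 1) + (16 - 1) + (12 - 1))
nu = 2 + 15 + 11
nu = 28

28


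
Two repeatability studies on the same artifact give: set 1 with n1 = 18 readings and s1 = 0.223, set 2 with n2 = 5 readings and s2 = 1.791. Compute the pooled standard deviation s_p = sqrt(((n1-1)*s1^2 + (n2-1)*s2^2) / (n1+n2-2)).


s_p = sqrt(((n1-1)*s1^2 + (n2-1)*s2^2) / (n1+n2-2))
numerator = (18-1)*0.223^2 + (5-1)*1.791^2 = 0.845393 + 12.830724 = 13.676117
denominator = 18 + 5 - 2 = 21
s_p^2 = 13.676117 / 21 = 0.65124367
s_p = sqrt(0.65124367) = 0.8070

0.8070


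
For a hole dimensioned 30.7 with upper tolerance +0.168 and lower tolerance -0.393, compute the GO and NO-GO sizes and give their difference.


GO = nominal - lower_tol (smallest hole = maximum material condition)
GO = 30.7 - 0.393 = 30.307
NO-GO = nominal + upper_tol (largest hole = least material condition)
NO-GO = 30.7 + 0.168 = 30.868
spread = NO-GO - GO = 30.868 - 30.307 = 0.5610

0.5610


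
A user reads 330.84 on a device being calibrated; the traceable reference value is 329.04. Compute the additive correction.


Correction = standard - reading
= 329.04 - 330.84
= -1.8000

-1.8000


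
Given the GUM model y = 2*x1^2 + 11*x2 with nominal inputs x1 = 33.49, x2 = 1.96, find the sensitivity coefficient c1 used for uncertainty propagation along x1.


y = 2*x1^2 + 11*x2
dy/dx1 = 2*2*x1
Evaluate at x1 = 33.49: c1 = 4 * 33.49
c1 = 133.9600

133.9600


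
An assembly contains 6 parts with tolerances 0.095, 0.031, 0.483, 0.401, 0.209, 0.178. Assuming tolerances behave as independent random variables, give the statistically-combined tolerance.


RSS = sqrt(0.095^2 + 0.031^2 + 0.483^2 + 0.401^2 + 0.209^2 + 0.178^2)
= sqrt(0.479441)
= 0.6924

0.6924


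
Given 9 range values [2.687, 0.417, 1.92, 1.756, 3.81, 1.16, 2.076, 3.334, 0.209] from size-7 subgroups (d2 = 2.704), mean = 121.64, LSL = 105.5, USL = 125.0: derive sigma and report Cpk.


R_bar = (2.687 + 0.417 + 1.92 + 1.756 + 3.81 + 1.16 + 2.076 + 3.334 + 0.209) / 9 = 1.9298889
sigma = R_bar / d2 = 1.9298889 / 2.704 = 0.71371631
Cp = (USL - LSL)/(6*sigma) = (125.0 - 105.5)/(6*0.71371631) = 4.5536
Cpu = (125.0 - 121.64)/(3*0.71371631) = 1.5693
Cpl = (121.64 - 105.5)/(3*0.71371631) = 7.5380
Cpk = min(Cpu, Cpl) = 1.5693

1.5693


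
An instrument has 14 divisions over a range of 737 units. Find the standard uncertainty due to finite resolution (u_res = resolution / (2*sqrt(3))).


resolution = range / divisions
resolution = 737 / 14 = 52.642857
u_res = resolution / (2*sqrt(3))
u_res = 52.642857 / 3.4641016
u_res = 15.1967

15.1967


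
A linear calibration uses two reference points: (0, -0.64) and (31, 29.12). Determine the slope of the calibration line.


slope = (y2 - y1) / (x2 - x1)
= (29.12 - -0.64) / (31 - 0)
= 29.7600 / 31
= 0.9600

0.9600


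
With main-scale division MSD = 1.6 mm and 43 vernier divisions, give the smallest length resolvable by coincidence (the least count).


LC = MSD / n_div
= 1.6 / 43
= 0.0372

0.0372


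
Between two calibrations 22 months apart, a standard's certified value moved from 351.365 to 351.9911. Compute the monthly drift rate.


rate = (v2 - v1) / months
= (351.9911 - 351.365) / 22
= 0.6261 / 22
= 0.0285

0.0285


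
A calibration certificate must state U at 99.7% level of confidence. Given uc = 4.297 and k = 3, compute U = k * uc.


U = k * uc
U = 3 * 4.297
U = 12.8910

12.8910


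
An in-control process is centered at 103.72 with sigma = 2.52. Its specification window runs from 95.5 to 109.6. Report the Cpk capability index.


Cpu = (USL - mean) / (3*sigma) = (109.6 - 103.72) / (3*2.52) = 0.7778
Cpl = (mean - LSL) / (3*sigma) = (103.72 - 95.5) / (3*2.52) = 1.0873
Cpk = min(Cpu, Cpl) = 0.7778

0.7778


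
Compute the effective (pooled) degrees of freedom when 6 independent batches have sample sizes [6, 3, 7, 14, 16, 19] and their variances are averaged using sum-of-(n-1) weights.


nu = sum_i (n_i - 1)
nu = ((6 - 1) + (3 - 1) + (7 - 1) + (14 - 1) + (16 - 1) + (19 - 1))
nu = 5 + 2 + 6 + 13 + 15 + 18
nu = 59

59


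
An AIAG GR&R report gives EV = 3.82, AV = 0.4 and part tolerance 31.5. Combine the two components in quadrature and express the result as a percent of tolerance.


GRR = sqrt(EV^2 + AV^2) = sqrt(3.82^2 + 0.4^2) = 3.8408853
%GRR = GRR / tol * 100 = 3.8408853 / 31.5 * 100
%GRR = 12.1933

12.1933


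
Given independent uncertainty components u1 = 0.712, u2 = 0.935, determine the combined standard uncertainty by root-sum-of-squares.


uc = sqrt(0.712^2 + 0.935^2)
uc = sqrt(1.381169)
uc = 1.1752

1.1752


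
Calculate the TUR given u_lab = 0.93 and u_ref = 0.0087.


TUR = u_lab / u_ref
= 0.93 / 0.0087
= 106.8966

106.8966


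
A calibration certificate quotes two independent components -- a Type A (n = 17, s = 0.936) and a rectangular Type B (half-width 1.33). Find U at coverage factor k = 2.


u_A = s / sqrt(n) = 0.936 / sqrt(17) = 0.22701335
u_B = half_width / sqrt(3) = 1.33 / sqrt(3) = 0.76787586
uc = sqrt(u_A^2 + u_B^2) = sqrt(0.22701335^2 + 0.76787586^2) = 0.80072992
U = k * uc = 2 * 0.80072992
U = 1.6015

1.6015


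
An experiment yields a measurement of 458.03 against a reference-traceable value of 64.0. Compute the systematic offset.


Systematic error = measured - true
= 458.03 - 64.0
= 394.0300

394.0300


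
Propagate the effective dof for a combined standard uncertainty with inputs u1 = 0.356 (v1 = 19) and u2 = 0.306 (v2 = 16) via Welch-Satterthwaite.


uc = sqrt(u1^2 + u2^2) = sqrt(0.356^2 + 0.306^2) = 0.46943796
v_eff = uc^4 / (u1^4/v1 + u2^4/v2)
= 0.46943796^4 / (0.356^4/19 + 0.306^4/16)
= 0.048563818 / 0.0013933504
v_eff = 34.8540

34.8540


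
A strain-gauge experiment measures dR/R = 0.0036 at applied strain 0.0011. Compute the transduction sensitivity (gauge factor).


GF = (dR/R) / epsilon
= 0.0036 / 0.0011
= 3.2727

3.2727


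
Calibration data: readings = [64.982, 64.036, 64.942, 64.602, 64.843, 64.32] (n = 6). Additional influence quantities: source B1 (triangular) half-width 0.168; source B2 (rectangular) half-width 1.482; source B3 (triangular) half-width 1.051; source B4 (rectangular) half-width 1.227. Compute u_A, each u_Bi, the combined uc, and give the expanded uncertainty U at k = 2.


mean = (64.982 + 64.036 + 64.942 + 64.602 + 64.843 + 64.32) / 6 = 64.62083333
s = sqrt(sum((x - mean)^2)/(n-1)) = 0.37837358
u_A = s / sqrt(n) = 0.37837358 / sqrt(6) = 0.15447037
u_B1 = 0.168 / sqrt(6) = 0.068585713
u_B2 = 1.482 / sqrt(3) = 0.8556331
u_B3 = 1.051 / sqrt(6) = 0.42906895
u_B4 = 1.227 / sqrt(3) = 0.70840878
uc = sqrt(0.15447037^2 + 0.068585713^2 + 0.8556331^2 + 0.42906895^2 + 0.70840878^2) = 1.2027536
U = k * uc = 2 * 1.2027536
U = 2.4055

2.4055


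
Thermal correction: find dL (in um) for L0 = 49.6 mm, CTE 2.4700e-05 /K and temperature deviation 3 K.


dL = L * alpha * dT
= 49.6 * 2.4700e-05 * 3
= 0.0036754 mm
dL_um = 0.0036754 * 1000 = 3.6754 um

3.6754


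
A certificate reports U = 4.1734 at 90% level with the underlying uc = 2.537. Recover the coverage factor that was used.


k = U / uc
k = 4.1734 / 2.537
k = 1.645

1.645


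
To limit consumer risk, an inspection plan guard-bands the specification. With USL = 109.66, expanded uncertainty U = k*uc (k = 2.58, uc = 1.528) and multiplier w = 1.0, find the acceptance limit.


U = k * uc = 2.58 * 1.528 = 3.94224
guard band g = w * U = 1.0 * 3.94224 = 3.94224
AL = USL - g = 109.66 - 3.94224
AL = 105.7178

105.7178


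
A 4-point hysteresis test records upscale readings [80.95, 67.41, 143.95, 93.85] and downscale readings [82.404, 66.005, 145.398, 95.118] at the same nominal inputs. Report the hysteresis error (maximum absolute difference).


|80.95 - 82.404| = 1.4540
|67.41 - 66.005| = 1.4050
|143.95 - 145.398| = 1.4480
|93.85 - 95.118| = 1.2680
hysteresis = max(diffs) = 1.4540

1.4540


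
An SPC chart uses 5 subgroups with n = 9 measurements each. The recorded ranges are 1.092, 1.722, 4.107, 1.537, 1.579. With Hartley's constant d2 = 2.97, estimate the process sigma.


R_bar = (1.092 + 1.722 + 4.107 + 1.537 + 1.579) / 5
R_bar = 10.037 / 5 = 2.0074
sigma_hat = R_bar / d2 = 2.0074 / 2.97 = 0.6759

0.6759


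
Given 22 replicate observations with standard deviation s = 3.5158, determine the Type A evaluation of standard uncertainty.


u_A = s / sqrt(n)
u_A = 3.5158 / sqrt(22)
u_A = 3.5158 / 4.6904158
u_A = 0.7496

0.7496


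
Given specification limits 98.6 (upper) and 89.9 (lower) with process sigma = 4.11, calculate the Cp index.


Cp = (USL - LSL) / (6 * sigma)
= (98.6 - 89.9) / (6 * 4.11)
= 8.7000 / 24.6600
= 0.3528

0.3528


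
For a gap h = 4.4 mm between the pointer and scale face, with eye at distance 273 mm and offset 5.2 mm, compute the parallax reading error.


error = h * offset / d
= 4.4 * 5.2 / 273
= 0.0838

0.0838


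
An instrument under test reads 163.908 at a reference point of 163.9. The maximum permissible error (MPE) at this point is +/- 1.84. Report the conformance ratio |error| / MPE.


e = indication - reference = 163.908 - 163.9 = 0.0080
|e| = 0.0080
ratio = |e| / MPE = 0.0080 / 1.84
ratio = 0.0043

0.0043


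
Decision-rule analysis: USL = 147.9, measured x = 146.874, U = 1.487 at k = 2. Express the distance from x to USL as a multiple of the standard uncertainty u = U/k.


u = U / k = 1.487 / 2 = 0.7435
margin = |USL - x| = |147.9 - 146.874| = 1.026
z = margin / u = 1.026 / 0.7435
z = 1.3800

1.3800


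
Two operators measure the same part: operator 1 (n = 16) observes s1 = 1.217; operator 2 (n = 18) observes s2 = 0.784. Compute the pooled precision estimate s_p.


s_p = sqrt(((n1-1)*s1^2 + (n2-1)*s2^2) / (n1+n2-2))
numerator = (16-1)*1.217^2 + (18-1)*0.784^2 = 22.216335 + 10.449152 = 32.665487
denominator = 16 + 18 - 2 = 32
s_p^2 = 32.665487 / 32 = 1.0207965
s_p = sqrt(1.0207965) = 1.0103

1.0103


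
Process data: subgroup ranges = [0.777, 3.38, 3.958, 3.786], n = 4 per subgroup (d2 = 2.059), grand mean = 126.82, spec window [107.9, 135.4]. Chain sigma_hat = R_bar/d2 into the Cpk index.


R_bar = (0.777 + 3.38 + 3.958 + 3.786) / 4 = 2.97525
sigma = R_bar / d2 = 2.97525 / 2.059 = 1.4449976
Cp = (USL - LSL)/(6*sigma) = (135.4 - 107.9)/(6*1.4449976) = 3.1719
Cpu = (135.4 - 126.82)/(3*1.4449976) = 1.9792
Cpl = (126.82 - 107.9)/(3*1.4449976) = 4.3645
Cpk = min(Cpu, Cpl) = 1.9792

1.9792


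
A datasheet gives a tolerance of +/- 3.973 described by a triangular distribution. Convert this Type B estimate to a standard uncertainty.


u_B = half_width / sqrt(6)
u_B = 3.973 / 2.4494897
u_B = 1.6220

1.6220


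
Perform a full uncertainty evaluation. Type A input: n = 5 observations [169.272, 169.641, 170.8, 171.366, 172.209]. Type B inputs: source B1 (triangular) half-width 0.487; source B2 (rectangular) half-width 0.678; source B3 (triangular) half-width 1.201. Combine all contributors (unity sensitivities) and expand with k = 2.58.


mean = (169.272 + 169.641 + 170.8 + 171.366 + 172.209) / 5 = 170.6576
s = sqrt(sum((x - mean)^2)/(n-1)) = 1.212674
u_A = s / sqrt(n) = 1.212674 / sqrt(5) = 0.5423243
u_B1 = 0.487 / sqrt(6) = 0.19881692
u_B2 = 0.678 / sqrt(3) = 0.39144348
u_B3 = 1.201 / sqrt(6) = 0.4903062
uc = sqrt(0.5423243^2 + 0.19881692^2 + 0.39144348^2 + 0.4903062^2) = 0.85280243
U = k * uc = 2.58 * 0.85280243
U = 2.2002

2.2002


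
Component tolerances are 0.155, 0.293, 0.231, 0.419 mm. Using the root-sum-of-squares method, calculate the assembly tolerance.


RSS = sqrt(0.155^2 + 0.293^2 + 0.231^2 + 0.419^2)
= sqrt(0.338796)
= 0.5821

0.5821


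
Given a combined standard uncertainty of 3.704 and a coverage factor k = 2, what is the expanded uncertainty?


U = k * uc
U = 2 * 3.704
U = 7.4080

7.4080


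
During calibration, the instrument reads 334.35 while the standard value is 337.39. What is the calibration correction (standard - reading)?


Correction = standard - reading
= 337.39 - 334.35
= 3.0400

3.0400


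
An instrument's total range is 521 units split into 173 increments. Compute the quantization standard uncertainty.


resolution = range / divisions
resolution = 521 / 173 = 3.0115607
u_res = resolution / (2*sqrt(3))
u_res = 3.0115607 / 3.4641016
u_res = 0.8694

0.8694


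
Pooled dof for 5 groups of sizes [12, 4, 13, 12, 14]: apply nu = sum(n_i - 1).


nu = sum_i (n_i - 1)
nu = ((12 - 1) + (4 - 1) + (13 - 1) + (12 - 1) + (14 - 1))
nu = 11 + 3 + 12 + 11 + 13
nu = 50

50


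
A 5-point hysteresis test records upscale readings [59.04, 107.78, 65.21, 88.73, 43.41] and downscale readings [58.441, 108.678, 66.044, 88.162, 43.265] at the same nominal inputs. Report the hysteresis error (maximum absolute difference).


|59.04 - 58.441| = 0.5990
|107.78 - 108.678| = 0.8980
|65.21 - 66.044| = 0.8340
|88.73 - 88.162| = 0.5680
|43.41 - 43.265| = 0.1450
hysteresis = max(diffs) = 0.8980

0.8980


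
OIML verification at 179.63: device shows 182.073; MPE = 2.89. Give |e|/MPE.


e = indication - reference = 182.073 - 179.63 = 2.4430
|e| = 2.4430
ratio = |e| / MPE = 2.4430 / 2.89
ratio = 0.8453

0.8453


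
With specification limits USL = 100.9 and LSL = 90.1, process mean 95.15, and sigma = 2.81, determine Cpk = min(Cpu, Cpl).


Cpu = (USL - mean) / (3*sigma) = (100.9 - 95.15) / (3*2.81) = 0.6821
Cpl = (mean - LSL) / (3*sigma) = (95.15 - 90.1) / (3*2.81) = 0.5991
Cpk = min(Cpu, Cpl) = 0.5991

0.5991


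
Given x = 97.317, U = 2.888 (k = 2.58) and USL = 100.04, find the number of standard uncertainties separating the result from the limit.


u = U / k = 2.888 / 2.58 = 1.1193798
margin = |USL - x| = |100.04 - 97.317| = 2.723
z = margin / u = 2.723 / 1.1193798
z = 2.4326

2.4326


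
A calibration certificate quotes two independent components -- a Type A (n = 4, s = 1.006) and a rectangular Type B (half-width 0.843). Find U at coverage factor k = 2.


u_A = s / sqrt(n) = 1.006 / sqrt(4) = 0.503
u_B = half_width / sqrt(3) = 0.843 / sqrt(3) = 0.48670628
uc = sqrt(u_A^2 + u_B^2) = sqrt(0.503^2 + 0.48670628^2) = 0.69992286
U = k * uc = 2 * 0.69992286
U = 1.3998

1.3998


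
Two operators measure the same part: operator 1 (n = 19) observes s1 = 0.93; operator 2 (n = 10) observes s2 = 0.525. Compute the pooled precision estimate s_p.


s_p = sqrt(((n1-1)*s1^2 + (n2-1)*s2^2) / (n1+n2-2))
numerator = (19-1)*0.93^2 + (10-1)*0.525^2 = 15.5682 + 2.480625 = 18.048825
denominator = 19 + 10 - 2 = 27
s_p^2 = 18.048825 / 27 = 0.668475
s_p = sqrt(0.668475) = 0.8176

0.8176


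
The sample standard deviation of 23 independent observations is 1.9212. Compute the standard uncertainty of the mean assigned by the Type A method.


u_A = s / sqrt(n)
u_A = 1.9212 / sqrt(23)
u_A = 1.9212 / 4.7958315
u_A = 0.4006

0.4006


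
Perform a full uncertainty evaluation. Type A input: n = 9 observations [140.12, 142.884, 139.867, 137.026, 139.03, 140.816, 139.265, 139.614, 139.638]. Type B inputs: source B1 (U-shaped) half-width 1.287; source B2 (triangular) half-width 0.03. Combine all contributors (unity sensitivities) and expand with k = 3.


mean = (140.12 + 142.884 + 139.867 + 137.026 + 139.03 + 140.816 + 139.265 + 139.614 + 139.638) / 9 = 139.8066667
s = sqrt(sum((x - mean)^2)/(n-1)) = 1.5526124
u_A = s / sqrt(n) = 1.5526124 / sqrt(9) = 0.51753747
u_B1 = 1.287 / sqrt(2) = 0.91004643
u_B2 = 0.03 / sqrt(6) = 0.012247449
uc = sqrt(0.51753747^2 + 0.91004643^2 + 0.012247449^2) = 1.0469859
U = k * uc = 3 * 1.0469859
U = 3.1410

3.1410


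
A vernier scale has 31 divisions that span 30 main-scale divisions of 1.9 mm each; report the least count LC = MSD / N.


LC = MSD / n_div
= 1.9 / 31
= 0.0613

0.0613


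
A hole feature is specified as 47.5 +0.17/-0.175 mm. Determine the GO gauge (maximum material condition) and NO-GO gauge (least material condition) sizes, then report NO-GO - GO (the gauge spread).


GO = nominal - lower_tol (smallest hole = maximum material condition)
GO = 47.5 - 0.175 = 47.325
NO-GO = nominal + upper_tol (largest hole = least material condition)
NO-GO = 47.5 + 0.17 = 47.67
spread = NO-GO - GO = 47.67 - 47.325 = 0.3450

0.3450


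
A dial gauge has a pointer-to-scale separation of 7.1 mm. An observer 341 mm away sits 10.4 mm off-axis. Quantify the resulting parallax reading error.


error = h * offset / d
= 7.1 * 10.4 / 341
= 0.2165

0.2165


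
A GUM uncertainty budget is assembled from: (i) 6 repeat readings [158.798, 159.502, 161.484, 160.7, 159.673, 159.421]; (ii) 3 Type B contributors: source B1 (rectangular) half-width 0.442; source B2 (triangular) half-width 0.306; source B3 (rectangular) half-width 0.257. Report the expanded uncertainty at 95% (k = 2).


mean = (158.798 + 159.502 + 161.484 + 160.7 + 159.673 + 159.421) / 6 = 159.9296667
s = sqrt(sum((x - mean)^2)/(n-1)) = 0.97954615
u_A = s / sqrt(n) = 0.97954615 / sqrt(6) = 0.39989804
u_B1 = 0.442 / sqrt(3) = 0.25518882
u_B2 = 0.306 / sqrt(6) = 0.12492398
u_B3 = 0.257 / sqrt(3) = 0.14837902
uc = sqrt(0.39989804^2 + 0.25518882^2 + 0.12492398^2 + 0.14837902^2) = 0.51250572
U = k * uc = 2 * 0.51250572
U = 1.0250

1.0250


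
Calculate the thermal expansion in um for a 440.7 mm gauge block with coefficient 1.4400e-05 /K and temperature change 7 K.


dL = L * alpha * dT
= 440.7 * 1.4400e-05 * 7
= 0.0444226 mm
dL_um = 0.0444226 * 1000 = 44.4226 um

44.4226


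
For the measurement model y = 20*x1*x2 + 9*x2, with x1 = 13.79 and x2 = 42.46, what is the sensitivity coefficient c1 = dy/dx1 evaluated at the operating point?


y = 20*x1*x2 + 9*x2
dy/dx1 = 20*x2
Evaluate at x2 = 42.46: c1 = 20 * 42.46
c1 = 849.2000

849.2000


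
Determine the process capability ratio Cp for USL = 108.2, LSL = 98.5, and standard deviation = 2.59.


Cp = (USL - LSL) / (6 * sigma)
= (108.2 - 98.5) / (6 * 2.59)
= 9.7000 / 15.5400
= 0.6242

0.6242


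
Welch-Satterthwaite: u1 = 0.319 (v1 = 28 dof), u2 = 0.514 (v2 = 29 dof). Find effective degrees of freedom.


uc = sqrt(u1^2 + u2^2) = sqrt(0.319^2 + 0.514^2) = 0.6049438
v_eff = uc^4 / (u1^4/v1 + u2^4/v2)
= 0.6049438^4 / (0.319^4/28 + 0.514^4/29)
= 0.13392453 / 0.0027767124
v_eff = 48.2313

48.2313


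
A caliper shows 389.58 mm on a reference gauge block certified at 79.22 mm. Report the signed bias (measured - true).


Systematic error = measured - true
= 389.58 - 79.22
= 310.3600

310.3600


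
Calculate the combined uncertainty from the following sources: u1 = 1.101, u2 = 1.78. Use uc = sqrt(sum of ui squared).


uc = sqrt(1.101^2 + 1.78^2)
uc = sqrt(4.380601)
uc = 2.0930

2.0930


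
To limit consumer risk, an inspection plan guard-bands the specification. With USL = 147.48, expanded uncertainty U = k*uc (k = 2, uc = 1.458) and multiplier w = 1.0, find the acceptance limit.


U = k * uc = 2 * 1.458 = 2.916
guard band g = w * U = 1.0 * 2.916 = 2.916
AL = USL - g = 147.48 - 2.916
AL = 144.5640

144.5640


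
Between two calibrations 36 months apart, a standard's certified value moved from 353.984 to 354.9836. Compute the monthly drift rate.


rate = (v2 - v1) / months
= (354.9836 - 353.984) / 36
= 0.9996 / 36
= 0.0278

0.0278


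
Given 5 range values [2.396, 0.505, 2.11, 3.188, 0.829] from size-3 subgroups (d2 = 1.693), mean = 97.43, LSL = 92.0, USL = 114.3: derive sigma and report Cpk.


R_bar = (2.396 + 0.505 + 2.11 + 3.188 + 0.829) / 5 = 1.8056
sigma = R_bar / d2 = 1.8056 / 1.693 = 1.0665092
Cp = (USL - LSL)/(6*sigma) = (114.3 - 92.0)/(6*1.0665092) = 3.4849
Cpu = (114.3 - 97.43)/(3*1.0665092) = 5.2727
Cpl = (97.43 - 92.0)/(3*1.0665092) = 1.6971
Cpk = min(Cpu, Cpl) = 1.6971

1.6971


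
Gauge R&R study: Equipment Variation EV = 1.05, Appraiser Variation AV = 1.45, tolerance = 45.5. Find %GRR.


GRR = sqrt(EV^2 + AV^2) = sqrt(1.05^2 + 1.45^2) = 1.7902514
%GRR = GRR / tol * 100 = 1.7902514 / 45.5 * 100
%GRR = 3.9346

3.9346


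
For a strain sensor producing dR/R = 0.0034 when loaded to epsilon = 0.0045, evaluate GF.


GF = (dR/R) / epsilon
= 0.0034 / 0.0045
= 0.7556

0.7556


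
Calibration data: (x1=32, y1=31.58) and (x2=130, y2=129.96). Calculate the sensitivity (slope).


slope = (y2 - y1) / (x2 - x1)
= (129.96 - 31.58) / (130 - 32)
= 98.3800 / 98
= 1.0039

1.0039
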